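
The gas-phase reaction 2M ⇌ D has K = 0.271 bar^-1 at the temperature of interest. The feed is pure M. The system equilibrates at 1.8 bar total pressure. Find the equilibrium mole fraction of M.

y_M = 0.736

Take 1 mol M as basis and let X be its fractional conversion, so ξ = 0.5X.
Mole table: n_M = 1 − X; n_D = 0.5X.
n_T = Σnᵢ = 1 − 0.5X.
With p_i = (n_i/n_T)P, K = p_D / (p_M^2).
Substituting and setting equal to 0.271 bar^-1 gives a polynomial in X; the root in (0,1) is X = 0.418.
Then n_M = 0.582, n_T = 0.791, so y_M = 0.736.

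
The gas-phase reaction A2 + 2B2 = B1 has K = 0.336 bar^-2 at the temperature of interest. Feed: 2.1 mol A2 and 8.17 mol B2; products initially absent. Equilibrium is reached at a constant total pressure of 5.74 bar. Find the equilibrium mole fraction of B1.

y_B1 = 0.262

Let X = conversion of A2 (basis 2.1 mol A2); extent of reaction ξ = 2.1X.
Mole table: n_A2 = 2.1 − 2.1X; n_B2 = 8.17 − 4.2X; n_B1 = 2.1X.
Total moles n_T = 10.3 − 4.2X.
With p_i = (n_i/n_T)P, K = p_B1 / (p_A2 p_B2^2).
Setting this equal to 0.336 bar^-2 and taking the physical root (0 < X < 1) gives X = 0.840.
Then n_B1 = 1.76, n_T = 6.74, so y_B1 = 0.262.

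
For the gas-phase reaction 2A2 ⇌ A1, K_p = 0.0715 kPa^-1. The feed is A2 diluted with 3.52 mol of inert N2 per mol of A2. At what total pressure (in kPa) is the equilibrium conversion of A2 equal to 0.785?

P = 490 kPa

Basis: 1 mol A2 initially; let X = conversion of A2. Extent ξ = 0.5X.
Mole table: n_A2 = 1 − X; n_A1 = 0.5X; n_I = 3.52 (inert).
n_T = Σnᵢ = 4.52 − 0.5X.
K_p = p_A1 / (p_A2^2) with p_i = (n_i/n_T)·P.
At X = 0.785: the mole-fraction product g(X) = Π y_i^ν_i = 35.05. Since K_p = g(X)·P^{-1}, P = (g/K_p)^(1/1) = (35.05/0.0715)^(1/1) = 490 kPa.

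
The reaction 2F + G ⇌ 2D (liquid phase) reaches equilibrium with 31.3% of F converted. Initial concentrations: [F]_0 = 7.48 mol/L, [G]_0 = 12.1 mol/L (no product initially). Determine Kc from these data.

Let X = conversion of F.
Concentrations: [F] = 7.48 − 7.48X; [G] = 12.1 − 3.74X; [D] = 7.48X.
At X = 0.313: [F] = 5.14, [G] = 10.9, [D] = 2.34.
Kc = [D]^2 / ([F]^2 [G]) = 0.019 L/mol.

Kc = 0.019 L/mol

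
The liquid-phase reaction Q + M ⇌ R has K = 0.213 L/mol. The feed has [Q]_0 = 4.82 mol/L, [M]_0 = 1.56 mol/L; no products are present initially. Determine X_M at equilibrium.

X = 0.466

Let X = conversion of M; extent ξ = 1.56·X mol/L.
Concentrations: [Q] = 4.82 − 1.56X; [M] = 1.56 − 1.56X; [R] = 1.56X.
K = [R] / ([Q] [M]).
This equals 0.213 at X = 0.466 (the root in 0 < X < 1).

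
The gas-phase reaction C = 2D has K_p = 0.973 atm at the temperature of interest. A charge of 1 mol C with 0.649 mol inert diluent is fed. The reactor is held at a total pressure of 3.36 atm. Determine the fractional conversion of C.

Take 1 mol C as basis and let X be its fractional conversion, so ξ = X.
Mole table: n_C = 1 − X; n_D = 2X; n_I = 0.649 (inert).
n_T = Σnᵢ = 1.65 + X.
Mole fractions y_i = n_i/n_T; K_p = p_D^2 / (p_C) with p_i = y_i·P.
Substituting and setting equal to 0.973 atm gives a polynomial in X; the root in (0,1) is X = 0.312.

X = 0.312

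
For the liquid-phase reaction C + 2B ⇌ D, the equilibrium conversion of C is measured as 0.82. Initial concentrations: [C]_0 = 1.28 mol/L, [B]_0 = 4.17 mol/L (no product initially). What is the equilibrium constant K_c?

K_c = 1.06 (mol/L)^-2

Let X = conversion of C.
Concentrations: [C] = 1.28 − 1.28X; [B] = 4.17 − 2.56X; [D] = 1.28X.
At X = 0.82: [C] = 0.23, [B] = 2.07, [D] = 1.05.
K_c = [D] / ([C] [B]^2) = 1.06 (mol/L)^-2.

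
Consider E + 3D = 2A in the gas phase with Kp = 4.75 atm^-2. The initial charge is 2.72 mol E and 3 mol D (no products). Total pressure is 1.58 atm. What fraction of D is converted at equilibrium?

X = 0.636

Basis: 3 mol D initially; let X = conversion of D. Extent ξ = X.
At extent ξ: n_E = 2.72 − X; n_D = 3 − 3X; n_A = 2X.
Summing: n_T = 5.72 − 2X.
y_i = n_i/n_T, p_i = y_i·P. Kp = p_A^2 / (p_E p_D^3).
Setting this equal to 4.75 atm^-2 and taking the physical root (0 < X < 1) gives X = 0.636.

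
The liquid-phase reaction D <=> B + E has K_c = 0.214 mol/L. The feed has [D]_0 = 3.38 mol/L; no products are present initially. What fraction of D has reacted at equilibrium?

X = 0.222

Let X = conversion of D; extent ξ = 3.38·X mol/L.
Concentrations: [D] = 3.38 − 3.38X; [B] = 3.38X; [E] = 3.38X.
K_c = [B] [E] / ([D]).
Setting equal to 0.214 and solving for X on (0,1) gives X = 0.222.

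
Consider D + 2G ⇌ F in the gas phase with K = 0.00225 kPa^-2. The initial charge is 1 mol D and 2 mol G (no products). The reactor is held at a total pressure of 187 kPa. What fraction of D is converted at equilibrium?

X = 0.832

Basis: 1 mol D initially; let X = conversion of D. Extent ξ = X.
Mole table: n_D = 1 − X; n_G = 2 − 2X; n_F = X.
Summing: n_T = 3 − 2X.
Mole fractions y_i = n_i/n_T; K = p_F / (p_D p_G^2) with p_i = y_i·P.
Substituting and setting equal to 0.00225 kPa^-2 gives a polynomial in X; the root in (0,1) is X = 0.832.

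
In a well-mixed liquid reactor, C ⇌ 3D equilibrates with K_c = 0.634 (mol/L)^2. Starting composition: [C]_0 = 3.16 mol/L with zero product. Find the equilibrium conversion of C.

X = 0.127

Let X = conversion of C; extent ξ = 3.16·X mol/L.
Concentrations: [C] = 3.16 − 3.16X; [D] = 9.48X.
K_c = [D]^3 / ([C]).
Setting equal to 0.634 and solving for X on (0,1) gives X = 0.127.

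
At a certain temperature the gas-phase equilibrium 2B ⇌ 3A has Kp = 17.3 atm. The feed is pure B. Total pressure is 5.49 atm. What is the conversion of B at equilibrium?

X = 0.589

Take 1 mol B as basis and let X be its fractional conversion, so ξ = 0.5X.
Moles: n_B = 1 − X; n_A = 1.5X.
Summing: n_T = 1 + 0.5X.
With p_i = (n_i/n_T)P, Kp = p_A^3 / (p_B^2).
Substituting and setting equal to 17.3 atm gives a polynomial in X; the root in (0,1) is X = 0.589.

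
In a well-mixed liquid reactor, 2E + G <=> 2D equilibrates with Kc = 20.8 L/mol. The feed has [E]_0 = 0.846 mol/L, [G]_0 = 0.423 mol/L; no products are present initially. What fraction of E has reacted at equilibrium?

Let X = conversion of E; extent ξ = 0.846X/2 mol/L.
Concentrations: [E] = 0.846 − 0.846X; [G] = 0.423 − 0.423X; [D] = 0.846X.
Kc = [D]^2 / ([E]^2 [G]).
This equals 20.8 at X = 0.640 (the root in 0 < X < 1).

X = 0.640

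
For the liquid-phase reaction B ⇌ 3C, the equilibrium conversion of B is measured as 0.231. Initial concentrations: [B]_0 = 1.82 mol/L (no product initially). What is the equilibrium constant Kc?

Kc = 1.43 (mol/L)^2

Let X = conversion of B.
Concentrations: [B] = 1.82 − 1.82X; [C] = 5.46X.
At X = 0.231: [B] = 1.4, [C] = 1.26.
Kc = [C]^3 / ([B]) = 1.43 (mol/L)^2.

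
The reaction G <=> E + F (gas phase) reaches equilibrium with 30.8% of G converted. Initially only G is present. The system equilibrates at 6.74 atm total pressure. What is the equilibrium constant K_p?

Take 1 mol G as basis and let X be its fractional conversion, so ξ = X.
At extent ξ: n_G = 1 − X; n_E = X; n_F = X.
Total moles n_T = 1 + X.
At X = 0.308: n_G = 0.692, n_E = 0.308, n_F = 0.308, n_T = 1.31.
p_i = (n_i/n_T)·P. K_p = p_E p_F / (p_G) = 0.706 atm.

K_p = 0.706 atm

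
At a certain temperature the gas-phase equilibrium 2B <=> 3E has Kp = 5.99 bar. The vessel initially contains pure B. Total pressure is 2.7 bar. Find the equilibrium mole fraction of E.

y_E = 0.649

Take 1 mol B as basis and let X be its fractional conversion, so ξ = 0.5X.
Moles: n_B = 1 − X; n_E = 1.5X.
n_T = Σnᵢ = 1 + 0.5X.
With p_i = (n_i/n_T)P, Kp = p_E^3 / (p_B^2).
This yields a degree-3 equation in X; solving on (0,1), X = 0.552.
Then n_E = 0.828, n_T = 1.28, so y_E = 0.649.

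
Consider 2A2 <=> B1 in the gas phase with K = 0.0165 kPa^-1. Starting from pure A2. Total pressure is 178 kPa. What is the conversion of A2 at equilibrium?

X = 0.720

Let X = conversion of A2 (basis 1 mol A2); extent of reaction ξ = 0.5X.
Moles: n_A2 = 1 − X; n_B1 = 0.5X.
Total moles n_T = 1 − 0.5X.
With p_i = (n_i/n_T)P, K = p_B1 / (p_A2^2).
This yields a degree-2 equation in X; solving on (0,1), X = 0.720.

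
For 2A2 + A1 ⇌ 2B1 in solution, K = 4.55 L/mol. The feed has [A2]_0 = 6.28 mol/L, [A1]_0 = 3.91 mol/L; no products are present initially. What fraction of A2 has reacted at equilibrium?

Let X = conversion of A2; extent ξ = 6.28X/2 mol/L.
Concentrations: [A2] = 6.28 − 6.28X; [A1] = 3.91 − 3.14X; [B1] = 6.28X.
K = [B1]^2 / ([A2]^2 [A1]).
Equating to 4.55 L/mol: the physical root is X = 0.731.

X = 0.731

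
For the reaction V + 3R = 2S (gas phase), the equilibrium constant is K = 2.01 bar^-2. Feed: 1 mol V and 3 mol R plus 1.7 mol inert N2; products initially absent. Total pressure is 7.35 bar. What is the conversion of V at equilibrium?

X = 0.671

Basis: 1 mol V initially; let X = conversion of V. Extent ξ = X.
Moles: n_V = 1 − X; n_R = 3 − 3X; n_S = 2X; n_I = 1.7 (inert).
Total moles n_T = 5.7 − 2X.
y_i = n_i/n_T, p_i = y_i·P. K = p_S^2 / (p_V p_R^3).
Setting this equal to 2.01 bar^-2 and taking the physical root (0 < X < 1) gives X = 0.671.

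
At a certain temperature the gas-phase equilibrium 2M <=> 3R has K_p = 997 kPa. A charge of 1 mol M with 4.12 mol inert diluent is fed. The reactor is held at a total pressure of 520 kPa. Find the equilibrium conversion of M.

X = 0.681

Let X = conversion of M (basis 1 mol M); extent of reaction ξ = 0.5X.
At extent ξ: n_M = 1 − X; n_R = 1.5X; n_I = 4.12 (inert).
Summing: n_T = 5.12 + 0.5X.
y_i = n_i/n_T, p_i = y_i·P. K_p = p_R^3 / (p_M^2).
Equating to 997 kPa and solving on 0 < X < 1: X = 0.681.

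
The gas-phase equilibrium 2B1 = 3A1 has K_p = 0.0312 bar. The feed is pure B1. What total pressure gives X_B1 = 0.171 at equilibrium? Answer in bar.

Basis: 1 mol B1 initially; let X = conversion of B1. Extent ξ = 0.5X.
Mole table: n_B1 = 1 − X; n_A1 = 1.5X.
Summing: n_T = 1 + 0.5X.
K_p = p_A1^3 / (p_B1^2) with p_i = (n_i/n_T)·P.
At X = 0.171: the mole-fraction product g(X) = Π y_i^ν_i = 0.02262. Since K_p = g(X)·P^{1}, P = (K_p/g)^(1/1) = (0.0312/0.02262)^(1/1) = 1.38 bar.

P = 1.38 bar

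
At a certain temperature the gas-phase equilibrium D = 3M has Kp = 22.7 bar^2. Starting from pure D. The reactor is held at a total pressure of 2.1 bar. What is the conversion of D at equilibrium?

Basis: 1 mol D initially; let X = conversion of D. Extent ξ = X.
At extent ξ: n_D = 1 − X; n_M = 3X.
Total moles n_T = 1 + 2X.
Mole fractions y_i = n_i/n_T; Kp = p_M^3 / (p_D) with p_i = y_i·P.
Equating to 22.7 bar^2 and solving on 0 < X < 1: X = 0.693.

X = 0.693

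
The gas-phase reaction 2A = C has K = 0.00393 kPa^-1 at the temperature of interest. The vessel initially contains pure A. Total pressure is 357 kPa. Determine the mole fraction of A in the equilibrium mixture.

y_A = 0.560

Let X = conversion of A (basis 1 mol A); extent of reaction ξ = 0.5X.
Moles: n_A = 1 − X; n_C = 0.5X.
n_T = Σnᵢ = 1 − 0.5X.
Mole fractions y_i = n_i/n_T; K = p_C / (p_A^2) with p_i = y_i·P.
Setting this equal to 0.00393 kPa^-1 and taking the physical root (0 < X < 1) gives X = 0.611.
Then n_A = 0.389, n_T = 0.694, so y_A = 0.560.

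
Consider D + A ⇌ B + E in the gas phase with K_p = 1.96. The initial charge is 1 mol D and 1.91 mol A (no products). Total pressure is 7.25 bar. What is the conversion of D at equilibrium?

Take 1 mol D as basis and let X be its fractional conversion, so ξ = X.
Moles: n_D = 1 − X; n_A = 1.91 − X; n_B = X; n_E = X.
n_T stays at 2.91 (no change in mole number).
y_i = n_i/n_T, p_i = y_i·P. K_p = p_B p_E / (p_D p_A).
Setting this equal to 1.96 and taking the physical root (0 < X < 1) gives X = 0.751.

X = 0.751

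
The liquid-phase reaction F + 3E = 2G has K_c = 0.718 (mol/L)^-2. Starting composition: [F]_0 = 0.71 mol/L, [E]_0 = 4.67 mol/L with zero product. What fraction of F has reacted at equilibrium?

X = 0.868

Let X = conversion of F; extent ξ = 0.71·X mol/L.
Concentrations: [F] = 0.71 − 0.71X; [E] = 4.67 − 2.13X; [G] = 1.42X.
K_c = [G]^2 / ([F] [E]^3).
This equals 0.718 at X = 0.868 (the root in 0 < X < 1).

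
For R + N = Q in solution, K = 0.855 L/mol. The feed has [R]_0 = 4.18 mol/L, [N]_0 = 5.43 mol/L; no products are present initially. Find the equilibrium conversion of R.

X = 0.686

Let X = conversion of R; extent ξ = 4.18·X mol/L.
Concentrations: [R] = 4.18 − 4.18X; [N] = 5.43 − 4.18X; [Q] = 4.18X.
K = [Q] / ([R] [N]).
This equals 0.855 at X = 0.686 (the root in 0 < X < 1).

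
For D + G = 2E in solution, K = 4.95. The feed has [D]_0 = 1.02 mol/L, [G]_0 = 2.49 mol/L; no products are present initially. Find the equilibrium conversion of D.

X = 0.740

Let X = conversion of D; extent ξ = 1.02·X mol/L.
Concentrations: [D] = 1.02 − 1.02X; [G] = 2.49 − 1.02X; [E] = 2.04X.
K = [E]^2 / ([D] [G]).
Solving K = 4.95 for X ∈ (0,1): X = 0.740.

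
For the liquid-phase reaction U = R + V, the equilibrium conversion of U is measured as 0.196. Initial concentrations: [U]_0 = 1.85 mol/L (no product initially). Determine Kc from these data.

Let X = conversion of U.
Concentrations: [U] = 1.85 − 1.85X; [R] = 1.85X; [V] = 1.85X.
At X = 0.196: [U] = 1.49, [R] = 0.363, [V] = 0.363.
Kc = [R] [V] / ([U]) = 0.0884 mol/L.

Kc = 0.0884 mol/L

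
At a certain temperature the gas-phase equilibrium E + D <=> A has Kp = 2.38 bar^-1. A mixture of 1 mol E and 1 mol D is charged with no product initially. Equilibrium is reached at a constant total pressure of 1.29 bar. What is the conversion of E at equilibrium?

X = 0.504

Take 1 mol E as basis and let X be its fractional conversion, so ξ = X.
Species balance: n_E = 1 − X; n_D = 1 − X; n_A = X.
n_T = Σnᵢ = 2 − X.
Mole fractions y_i = n_i/n_T; Kp = p_A / (p_E p_D) with p_i = y_i·P.
This yields a degree-2 equation in X; solving on (0,1), X = 0.504.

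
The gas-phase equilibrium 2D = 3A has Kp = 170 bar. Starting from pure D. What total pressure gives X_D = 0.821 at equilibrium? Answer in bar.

P = 4.11 bar

Let X = conversion of D (basis 1 mol D); extent of reaction ξ = 0.5X.
Species balance: n_D = 1 − X; n_A = 1.5X.
Summing: n_T = 1 + 0.5X.
Kp = p_A^3 / (p_D^2) with p_i = (n_i/n_T)·P.
At X = 0.821: the mole-fraction product g(X) = Π y_i^ν_i = 41.33. Since Kp = g(X)·P^{1}, P = (Kp/g)^(1/1) = (170/41.33)^(1/1) = 4.11 bar.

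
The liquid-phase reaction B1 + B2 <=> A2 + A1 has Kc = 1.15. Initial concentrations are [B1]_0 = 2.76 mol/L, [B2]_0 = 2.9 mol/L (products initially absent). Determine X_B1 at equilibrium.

X = 0.530

Let X = conversion of B1; extent ξ = 2.76·X mol/L.
Concentrations: [B1] = 2.76 − 2.76X; [B2] = 2.9 − 2.76X; [A2] = 2.76X; [A1] = 2.76X.
Kc = [A2] [A1] / ([B1] [B2]).
Equating to 1.15: the physical root is X = 0.530.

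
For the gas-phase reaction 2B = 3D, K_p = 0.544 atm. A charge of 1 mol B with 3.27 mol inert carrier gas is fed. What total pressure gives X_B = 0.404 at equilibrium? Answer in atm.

P = 3.88 atm

Basis: 1 mol B initially; let X = conversion of B. Extent ξ = 0.5X.
Mole table: n_B = 1 − X; n_D = 1.5X; n_I = 3.27 (inert).
n_T = Σnᵢ = 4.27 + 0.5X.
K_p = p_D^3 / (p_B^2) with p_i = (n_i/n_T)·P.
At X = 0.404: the mole-fraction product g(X) = Π y_i^ν_i = 0.1401. Since K_p = g(X)·P^{1}, P = (K_p/g)^(1/1) = (0.544/0.1401)^(1/1) = 3.88 atm.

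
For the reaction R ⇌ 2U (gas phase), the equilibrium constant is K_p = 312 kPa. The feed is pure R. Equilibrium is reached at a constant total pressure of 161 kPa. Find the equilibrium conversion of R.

X = 0.571

Basis: 1 mol R initially; let X = conversion of R. Extent ξ = X.
At extent ξ: n_R = 1 − X; n_U = 2X.
n_T = Σnᵢ = 1 + X.
With p_i = (n_i/n_T)P, K_p = p_U^2 / (p_R).
Substituting and setting equal to 312 kPa gives a polynomial in X; the root in (0,1) is X = 0.571.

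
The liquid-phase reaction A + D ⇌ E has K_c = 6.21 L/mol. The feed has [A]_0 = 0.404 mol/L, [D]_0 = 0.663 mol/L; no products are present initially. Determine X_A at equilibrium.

X = 0.702

Let X = conversion of A; extent ξ = 0.404·X mol/L.
Concentrations: [A] = 0.404 − 0.404X; [D] = 0.663 − 0.404X; [E] = 0.404X.
K_c = [E] / ([A] [D]).
Setting equal to 6.21 and solving for X on (0,1) gives X = 0.702.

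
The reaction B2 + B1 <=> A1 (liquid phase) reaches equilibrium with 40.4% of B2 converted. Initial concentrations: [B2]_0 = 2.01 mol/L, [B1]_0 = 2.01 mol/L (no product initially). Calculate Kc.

Let X = conversion of B2.
Concentrations: [B2] = 2.01 − 2.01X; [B1] = 2.01 − 2.01X; [A1] = 2.01X.
At X = 0.404: [B2] = 1.2, [B1] = 1.2, [A1] = 0.812.
Kc = [A1] / ([B2] [B1]) = 0.566 L/mol.

Kc = 0.566 L/mol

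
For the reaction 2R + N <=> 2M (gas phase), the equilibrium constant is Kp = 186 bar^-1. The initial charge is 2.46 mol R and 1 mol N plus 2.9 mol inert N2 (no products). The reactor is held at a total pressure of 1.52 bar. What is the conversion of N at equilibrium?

X = 0.879

Basis: 1 mol N initially; let X = conversion of N. Extent ξ = X.
Mole table: n_R = 2.46 − 2X; n_N = 1 − X; n_M = 2X; n_I = 2.9 (inert).
Summing: n_T = 6.36 − X.
y_i = n_i/n_T, p_i = y_i·P. Kp = p_M^2 / (p_R^2 p_N).
Substituting and setting equal to 186 bar^-1 gives a polynomial in X; the root in (0,1) is X = 0.879.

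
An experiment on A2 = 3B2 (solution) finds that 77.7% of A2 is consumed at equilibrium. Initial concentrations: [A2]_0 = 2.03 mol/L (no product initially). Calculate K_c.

Let X = conversion of A2.
Concentrations: [A2] = 2.03 − 2.03X; [B2] = 6.09X.
At X = 0.777: [A2] = 0.453, [B2] = 4.73.
K_c = [B2]^3 / ([A2]) = 234 (mol/L)^2.

K_c = 234 (mol/L)^2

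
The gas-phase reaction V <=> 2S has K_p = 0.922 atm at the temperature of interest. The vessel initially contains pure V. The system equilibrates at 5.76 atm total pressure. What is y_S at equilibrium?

y_S = 0.328

Let X = conversion of V (basis 1 mol V); extent of reaction ξ = X.
Mole table: n_V = 1 − X; n_S = 2X.
Summing: n_T = 1 + X.
y_i = n_i/n_T, p_i = y_i·P. K_p = p_S^2 / (p_V).
Setting this equal to 0.922 atm and taking the physical root (0 < X < 1) gives X = 0.196.
Then n_S = 0.392, n_T = 1.2, so y_S = 0.328.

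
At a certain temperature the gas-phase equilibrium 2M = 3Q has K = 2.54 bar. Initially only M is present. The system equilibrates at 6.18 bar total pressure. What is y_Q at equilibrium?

Take 1 mol M as basis and let X be its fractional conversion, so ξ = 0.5X.
Species balance: n_M = 1 − X; n_Q = 1.5X.
Total moles n_T = 1 + 0.5X.
With p_i = (n_i/n_T)P, K = p_Q^3 / (p_M^2).
This yields a degree-3 equation in X; solving on (0,1), X = 0.381.
Then n_Q = 0.572, n_T = 1.19, so y_Q = 0.480.

y_Q = 0.480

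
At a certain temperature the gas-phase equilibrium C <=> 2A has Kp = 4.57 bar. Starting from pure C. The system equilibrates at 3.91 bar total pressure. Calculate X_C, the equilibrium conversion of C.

Basis: 1 mol C initially; let X = conversion of C. Extent ξ = X.
Mole table: n_C = 1 − X; n_A = 2X.
Total moles n_T = 1 + X.
With p_i = (n_i/n_T)P, Kp = p_A^2 / (p_C).
Equating to 4.57 bar and solving on 0 < X < 1: X = 0.476.

X = 0.476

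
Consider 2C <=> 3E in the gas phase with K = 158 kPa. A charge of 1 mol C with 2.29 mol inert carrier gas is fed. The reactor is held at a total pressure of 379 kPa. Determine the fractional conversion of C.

X = 0.486

Basis: 1 mol C initially; let X = conversion of C. Extent ξ = 0.5X.
Moles: n_C = 1 − X; n_E = 1.5X; n_I = 2.29 (inert).
n_T = Σnᵢ = 3.29 + 0.5X.
Mole fractions y_i = n_i/n_T; K = p_E^3 / (p_C^2) with p_i = y_i·P.
Setting this equal to 158 kPa and taking the physical root (0 < X < 1) gives X = 0.486.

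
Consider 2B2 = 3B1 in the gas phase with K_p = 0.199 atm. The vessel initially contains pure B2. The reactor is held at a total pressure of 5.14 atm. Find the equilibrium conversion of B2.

X = 0.201

Take 1 mol B2 as basis and let X be its fractional conversion, so ξ = 0.5X.
At extent ξ: n_B2 = 1 − X; n_B1 = 1.5X.
Summing: n_T = 1 + 0.5X.
Mole fractions y_i = n_i/n_T; K_p = p_B1^3 / (p_B2^2) with p_i = y_i·P.
This yields a degree-3 equation in X; solving on (0,1), X = 0.201.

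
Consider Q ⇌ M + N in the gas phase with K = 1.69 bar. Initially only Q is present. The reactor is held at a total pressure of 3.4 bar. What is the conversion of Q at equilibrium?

Basis: 1 mol Q initially; let X = conversion of Q. Extent ξ = X.
At extent ξ: n_Q = 1 − X; n_M = X; n_N = X.
Summing: n_T = 1 + X.
y_i = n_i/n_T, p_i = y_i·P. K = p_M p_N / (p_Q).
This yields a degree-2 equation in X; solving on (0,1), X = 0.576.

X = 0.576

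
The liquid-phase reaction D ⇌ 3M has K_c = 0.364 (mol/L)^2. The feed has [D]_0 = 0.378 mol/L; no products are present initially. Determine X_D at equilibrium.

X = 0.387

Let X = conversion of D; extent ξ = 0.378·X mol/L.
Concentrations: [D] = 0.378 − 0.378X; [M] = 1.13X.
K_c = [M]^3 / ([D]).
This equals 0.364 at X = 0.387 (the root in 0 < X < 1).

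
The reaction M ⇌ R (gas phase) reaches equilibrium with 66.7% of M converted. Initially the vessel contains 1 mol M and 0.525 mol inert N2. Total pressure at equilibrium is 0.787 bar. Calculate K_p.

K_p = 2

Basis: 1 mol M initially; let X = conversion of M. Extent ξ = X.
Species balance: n_M = 1 − X; n_R = X; n_I = 0.525 (inert).
Since Δν = 0, n_T = 1.52 throughout.
At X = 0.667: n_M = 0.333, n_R = 0.667, n_T = 1.52.
p_i = (n_i/n_T)·P. K_p = p_R / (p_M) = 2.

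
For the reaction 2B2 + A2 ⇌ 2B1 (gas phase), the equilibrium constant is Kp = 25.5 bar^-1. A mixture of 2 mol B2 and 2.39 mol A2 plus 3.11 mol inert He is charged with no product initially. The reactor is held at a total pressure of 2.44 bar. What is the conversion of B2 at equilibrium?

Take 2 mol B2 as basis and let X be its fractional conversion, so ξ = X.
Moles: n_B2 = 2 − 2X; n_A2 = 2.39 − X; n_B1 = 2X; n_I = 3.11 (inert).
Total moles n_T = 7.5 − X.
Mole fractions y_i = n_i/n_T; Kp = p_B1^2 / (p_B2^2 p_A2) with p_i = y_i·P.
Setting this equal to 25.5 bar^-1 and taking the physical root (0 < X < 1) gives X = 0.794.

X = 0.794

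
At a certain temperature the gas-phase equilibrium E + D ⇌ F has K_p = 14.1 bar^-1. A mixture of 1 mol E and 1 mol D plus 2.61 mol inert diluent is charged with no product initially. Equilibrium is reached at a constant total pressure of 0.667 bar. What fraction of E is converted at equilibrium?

Take 1 mol E as basis and let X be its fractional conversion, so ξ = X.
Species balance: n_E = 1 − X; n_D = 1 − X; n_F = X; n_I = 2.61 (inert).
Total moles n_T = 4.61 − X.
Mole fractions y_i = n_i/n_T; K_p = p_F / (p_E p_D) with p_i = y_i·P.
This yields a degree-2 equation in X; solving on (0,1), X = 0.523.

X = 0.523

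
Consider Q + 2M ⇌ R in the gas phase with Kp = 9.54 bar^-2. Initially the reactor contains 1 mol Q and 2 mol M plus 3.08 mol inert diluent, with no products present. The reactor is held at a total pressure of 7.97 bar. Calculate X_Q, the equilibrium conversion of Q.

Let X = conversion of Q (basis 1 mol Q); extent of reaction ξ = X.
At extent ξ: n_Q = 1 − X; n_M = 2 − 2X; n_R = X; n_I = 3.08 (inert).
Total moles n_T = 6.08 − 2X.
y_i = n_i/n_T, p_i = y_i·P. Kp = p_R / (p_Q p_M^2).
Setting this equal to 9.54 bar^-2 and taking the physical root (0 < X < 1) gives X = 0.812.

X = 0.812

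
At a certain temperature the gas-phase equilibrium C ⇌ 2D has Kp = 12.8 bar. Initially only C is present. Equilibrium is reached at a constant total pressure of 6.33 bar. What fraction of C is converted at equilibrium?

Take 1 mol C as basis and let X be its fractional conversion, so ξ = X.
Species balance: n_C = 1 − X; n_D = 2X.
Summing: n_T = 1 + X.
y_i = n_i/n_T, p_i = y_i·P. Kp = p_D^2 / (p_C).
This yields a degree-2 equation in X; solving on (0,1), X = 0.579.

X = 0.579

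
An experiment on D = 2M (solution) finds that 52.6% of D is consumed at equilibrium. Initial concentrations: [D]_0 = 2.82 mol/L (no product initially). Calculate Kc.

Kc = 6.58 mol/L

Let X = conversion of D.
Concentrations: [D] = 2.82 − 2.82X; [M] = 5.64X.
At X = 0.526: [D] = 1.34, [M] = 2.97.
Kc = [M]^2 / ([D]) = 6.58 mol/L.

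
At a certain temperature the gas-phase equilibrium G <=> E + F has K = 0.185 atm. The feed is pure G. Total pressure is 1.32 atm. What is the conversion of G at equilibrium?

Take 1 mol G as basis and let X be its fractional conversion, so ξ = X.
Moles: n_G = 1 − X; n_E = X; n_F = X.
Total moles n_T = 1 + X.
y_i = n_i/n_T, p_i = y_i·P. K = p_E p_F / (p_G).
Setting this equal to 0.185 atm and taking the physical root (0 < X < 1) gives X = 0.351.

X = 0.351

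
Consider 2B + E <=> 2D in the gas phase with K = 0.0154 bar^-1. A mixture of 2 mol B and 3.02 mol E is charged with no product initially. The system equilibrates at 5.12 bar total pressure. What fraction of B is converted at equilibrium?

Let X = conversion of B (basis 2 mol B); extent of reaction ξ = X.
At extent ξ: n_B = 2 − 2X; n_E = 3.02 − X; n_D = 2X.
Total moles n_T = 5.02 − X.
With p_i = (n_i/n_T)P, K = p_D^2 / (p_B^2 p_E).
Substituting and setting equal to 0.0154 bar^-1 gives a polynomial in X; the root in (0,1) is X = 0.177.

X = 0.177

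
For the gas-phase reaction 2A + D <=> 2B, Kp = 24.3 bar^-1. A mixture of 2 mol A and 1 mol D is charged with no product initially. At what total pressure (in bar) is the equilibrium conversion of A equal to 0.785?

Basis: 2 mol A initially; let X = conversion of A. Extent ξ = X.
Mole table: n_A = 2 − 2X; n_D = 1 − X; n_B = 2X.
n_T = Σnᵢ = 3 − X.
Kp = p_B^2 / (p_A^2 p_D) with p_i = (n_i/n_T)·P.
At X = 0.785: the mole-fraction product g(X) = Π y_i^ν_i = 137.3. Since Kp = g(X)·P^{-1}, P = (g/Kp)^(1/1) = (137.3/24.3)^(1/1) = 5.65 bar.

P = 5.65 bar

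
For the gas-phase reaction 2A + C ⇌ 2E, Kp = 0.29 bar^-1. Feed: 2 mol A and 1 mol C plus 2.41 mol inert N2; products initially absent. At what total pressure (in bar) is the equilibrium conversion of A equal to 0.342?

P = 7.17 bar

Let X = conversion of A (basis 2 mol A); extent of reaction ξ = X.
Species balance: n_A = 2 − 2X; n_C = 1 − X; n_E = 2X; n_I = 2.41 (inert).
n_T = Σnᵢ = 5.41 − X.
Kp = p_E^2 / (p_A^2 p_C) with p_i = (n_i/n_T)·P.
At X = 0.342: the mole-fraction product g(X) = Π y_i^ν_i = 2.081. Since Kp = g(X)·P^{-1}, P = (g/Kp)^(1/1) = (2.081/0.29)^(1/1) = 7.17 bar.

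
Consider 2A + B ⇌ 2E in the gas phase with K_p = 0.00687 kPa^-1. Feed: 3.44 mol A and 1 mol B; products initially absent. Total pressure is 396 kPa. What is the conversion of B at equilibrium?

X = 0.598

Basis: 1 mol B initially; let X = conversion of B. Extent ξ = X.
Moles: n_A = 3.44 − 2X; n_B = 1 − X; n_E = 2X.
Total moles n_T = 4.44 − X.
y_i = n_i/n_T, p_i = y_i·P. K_p = p_E^2 / (p_A^2 p_B).
Setting this equal to 0.00687 kPa^-1 and taking the physical root (0 < X < 1) gives X = 0.598.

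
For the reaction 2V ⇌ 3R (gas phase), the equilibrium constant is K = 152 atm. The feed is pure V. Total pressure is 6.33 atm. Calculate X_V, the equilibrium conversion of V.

X = 0.781

Take 1 mol V as basis and let X be its fractional conversion, so ξ = 0.5X.
Mole table: n_V = 1 − X; n_R = 1.5X.
Summing: n_T = 1 + 0.5X.
y_i = n_i/n_T, p_i = y_i·P. K = p_R^3 / (p_V^2).
Setting this equal to 152 atm and taking the physical root (0 < X < 1) gives X = 0.781.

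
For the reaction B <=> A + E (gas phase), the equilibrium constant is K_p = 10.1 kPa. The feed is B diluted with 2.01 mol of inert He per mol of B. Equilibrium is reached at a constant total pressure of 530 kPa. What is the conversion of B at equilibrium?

X = 0.219

Basis: 1 mol B initially; let X = conversion of B. Extent ξ = X.
Species balance: n_B = 1 − X; n_A = X; n_E = X; n_I = 2.01 (inert).
n_T = Σnᵢ = 3.01 + X.
With p_i = (n_i/n_T)P, K_p = p_A p_E / (p_B).
This yields a degree-2 equation in X; solving on (0,1), X = 0.219.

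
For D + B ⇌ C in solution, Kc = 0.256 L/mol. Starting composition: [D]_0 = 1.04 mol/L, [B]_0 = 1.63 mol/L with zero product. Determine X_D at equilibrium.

Let X = conversion of D; extent ξ = 1.04·X mol/L.
Concentrations: [D] = 1.04 − 1.04X; [B] = 1.63 − 1.04X; [C] = 1.04X.
Kc = [C] / ([D] [B]).
Equating to 0.256 L/mol: the physical root is X = 0.258.

X = 0.258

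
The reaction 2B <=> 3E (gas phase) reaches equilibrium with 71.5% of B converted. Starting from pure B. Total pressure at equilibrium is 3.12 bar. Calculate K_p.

Basis: 1 mol B initially; let X = conversion of B. Extent ξ = 0.5X.
Species balance: n_B = 1 − X; n_E = 1.5X.
n_T = Σnᵢ = 1 + 0.5X.
At X = 0.715: n_B = 0.285, n_E = 1.07, n_T = 1.36.
p_i = (n_i/n_T)·P. K_p = p_E^3 / (p_B^2) = 34.9 bar.

K_p = 34.9 bar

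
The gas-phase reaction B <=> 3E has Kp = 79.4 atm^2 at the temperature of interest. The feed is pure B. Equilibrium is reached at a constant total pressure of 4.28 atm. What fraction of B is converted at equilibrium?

Let X = conversion of B (basis 1 mol B); extent of reaction ξ = X.
At extent ξ: n_B = 1 − X; n_E = 3X.
n_T = Σnᵢ = 1 + 2X.
Mole fractions y_i = n_i/n_T; Kp = p_E^3 / (p_B) with p_i = y_i·P.
This yields a degree-3 equation in X; solving on (0,1), X = 0.664.

X = 0.664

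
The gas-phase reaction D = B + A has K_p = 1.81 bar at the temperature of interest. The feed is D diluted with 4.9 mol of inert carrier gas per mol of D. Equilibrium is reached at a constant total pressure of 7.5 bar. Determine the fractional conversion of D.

X = 0.696

Take 1 mol D as basis and let X be its fractional conversion, so ξ = X.
Species balance: n_D = 1 − X; n_B = X; n_A = X; n_I = 4.9 (inert).
n_T = Σnᵢ = 5.9 + X.
y_i = n_i/n_T, p_i = y_i·P. K_p = p_B p_A / (p_D).
Equating to 1.81 bar and solving on 0 < X < 1: X = 0.696.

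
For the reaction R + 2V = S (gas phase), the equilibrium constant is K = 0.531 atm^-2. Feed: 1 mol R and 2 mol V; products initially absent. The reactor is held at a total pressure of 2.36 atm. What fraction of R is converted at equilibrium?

Basis: 1 mol R initially; let X = conversion of R. Extent ξ = X.
Species balance: n_R = 1 − X; n_V = 2 − 2X; n_S = X.
Summing: n_T = 3 − 2X.
With p_i = (n_i/n_T)P, K = p_S / (p_R p_V^2).
Setting this equal to 0.531 atm^-2 and taking the physical root (0 < X < 1) gives X = 0.449.

X = 0.449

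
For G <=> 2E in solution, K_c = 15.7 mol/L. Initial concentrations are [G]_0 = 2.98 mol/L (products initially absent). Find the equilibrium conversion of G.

X = 0.665

Let X = conversion of G; extent ξ = 2.98·X mol/L.
Concentrations: [G] = 2.98 − 2.98X; [E] = 5.96X.
K_c = [E]^2 / ([G]).
Solving K_c = 15.7 for X ∈ (0,1): X = 0.665.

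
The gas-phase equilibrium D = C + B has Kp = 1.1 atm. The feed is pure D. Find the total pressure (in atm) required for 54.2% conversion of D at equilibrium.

Let X = conversion of D (basis 1 mol D); extent of reaction ξ = X.
Mole table: n_D = 1 − X; n_C = X; n_B = X.
Total moles n_T = 1 + X.
Kp = p_C p_B / (p_D) with p_i = (n_i/n_T)·P.
At X = 0.542: the mole-fraction product g(X) = Π y_i^ν_i = 0.416. Since Kp = g(X)·P^{1}, P = (Kp/g)^(1/1) = (1.1/0.416)^(1/1) = 2.64 atm.

P = 2.64 atm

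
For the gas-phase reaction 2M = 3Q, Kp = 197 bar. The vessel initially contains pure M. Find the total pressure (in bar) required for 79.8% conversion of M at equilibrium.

Take 1 mol M as basis and let X be its fractional conversion, so ξ = 0.5X.
Species balance: n_M = 1 − X; n_Q = 1.5X.
Summing: n_T = 1 + 0.5X.
Kp = p_Q^3 / (p_M^2) with p_i = (n_i/n_T)·P.
At X = 0.798: the mole-fraction product g(X) = Π y_i^ν_i = 30.04. Since Kp = g(X)·P^{1}, P = (Kp/g)^(1/1) = (197/30.04)^(1/1) = 6.56 bar.

P = 6.56 bar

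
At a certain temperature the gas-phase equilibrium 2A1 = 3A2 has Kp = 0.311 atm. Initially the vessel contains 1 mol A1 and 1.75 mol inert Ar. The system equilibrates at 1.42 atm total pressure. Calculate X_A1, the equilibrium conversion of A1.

X = 0.407

Take 1 mol A1 as basis and let X be its fractional conversion, so ξ = 0.5X.
Species balance: n_A1 = 1 − X; n_A2 = 1.5X; n_I = 1.75 (inert).
n_T = Σnᵢ = 2.75 + 0.5X.
Mole fractions y_i = n_i/n_T; Kp = p_A2^3 / (p_A1^2) with p_i = y_i·P.
Substituting and setting equal to 0.311 atm gives a polynomial in X; the root in (0,1) is X = 0.407.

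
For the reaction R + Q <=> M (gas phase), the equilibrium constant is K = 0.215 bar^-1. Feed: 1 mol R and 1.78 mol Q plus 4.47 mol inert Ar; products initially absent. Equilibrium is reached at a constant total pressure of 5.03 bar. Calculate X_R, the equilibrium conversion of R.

X = 0.195

Let X = conversion of R (basis 1 mol R); extent of reaction ξ = X.
Mole table: n_R = 1 − X; n_Q = 1.78 − X; n_M = X; n_I = 4.47 (inert).
Total moles n_T = 7.25 − X.
y_i = n_i/n_T, p_i = y_i·P. K = p_M / (p_R p_Q).
Substituting and setting equal to 0.215 bar^-1 gives a polynomial in X; the root in (0,1) is X = 0.195.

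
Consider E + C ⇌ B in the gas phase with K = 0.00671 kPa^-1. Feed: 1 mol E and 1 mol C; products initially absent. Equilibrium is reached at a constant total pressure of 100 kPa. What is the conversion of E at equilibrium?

Basis: 1 mol E initially; let X = conversion of E. Extent ξ = X.
Moles: n_E = 1 − X; n_C = 1 − X; n_B = X.
Summing: n_T = 2 − X.
With p_i = (n_i/n_T)P, K = p_B / (p_E p_C).
Setting this equal to 0.00671 kPa^-1 and taking the physical root (0 < X < 1) gives X = 0.226.

X = 0.226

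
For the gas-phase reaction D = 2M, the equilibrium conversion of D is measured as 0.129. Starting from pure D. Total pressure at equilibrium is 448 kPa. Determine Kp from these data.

Basis: 1 mol D initially; let X = conversion of D. Extent ξ = X.
Species balance: n_D = 1 − X; n_M = 2X.
n_T = Σnᵢ = 1 + X.
At X = 0.129: n_D = 0.871, n_M = 0.258, n_T = 1.13.
p_i = (n_i/n_T)·P. Kp = p_M^2 / (p_D) = 30.3 kPa.

Kp = 30.3 kPa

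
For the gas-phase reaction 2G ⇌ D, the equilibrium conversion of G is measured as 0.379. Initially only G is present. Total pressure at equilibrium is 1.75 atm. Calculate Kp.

Kp = 0.228 atm^-1

Take 1 mol G as basis and let X be its fractional conversion, so ξ = 0.5X.
Mole table: n_G = 1 − X; n_D = 0.5X.
n_T = Σnᵢ = 1 − 0.5X.
At X = 0.379: n_G = 0.621, n_D = 0.19, n_T = 0.81.
p_i = (n_i/n_T)·P. Kp = p_D / (p_G^2) = 0.228 atm^-1.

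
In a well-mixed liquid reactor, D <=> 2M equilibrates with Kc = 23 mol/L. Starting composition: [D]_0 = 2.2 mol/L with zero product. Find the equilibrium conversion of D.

Let X = conversion of D; extent ξ = 2.2·X mol/L.
Concentrations: [D] = 2.2 − 2.2X; [M] = 4.4X.
Kc = [M]^2 / ([D]).
Equating to 23 mol/L: the physical root is X = 0.772.

X = 0.772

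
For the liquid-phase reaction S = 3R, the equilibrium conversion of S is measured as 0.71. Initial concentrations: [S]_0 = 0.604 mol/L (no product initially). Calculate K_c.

Let X = conversion of S.
Concentrations: [S] = 0.604 − 0.604X; [R] = 1.81X.
At X = 0.71: [S] = 0.175, [R] = 1.29.
K_c = [R]^3 / ([S]) = 12.2 (mol/L)^2.

K_c = 12.2 (mol/L)^2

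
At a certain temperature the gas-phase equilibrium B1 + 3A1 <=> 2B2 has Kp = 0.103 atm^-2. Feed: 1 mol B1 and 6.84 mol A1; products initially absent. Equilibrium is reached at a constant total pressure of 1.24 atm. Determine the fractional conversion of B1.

X = 0.324

Take 1 mol B1 as basis and let X be its fractional conversion, so ξ = X.
Species balance: n_B1 = 1 − X; n_A1 = 6.84 − 3X; n_B2 = 2X.
Summing: n_T = 7.84 − 2X.
y_i = n_i/n_T, p_i = y_i·P. Kp = p_B2^2 / (p_B1 p_A1^3).
This yields a degree-4 equation in X; solving on (0,1), X = 0.324.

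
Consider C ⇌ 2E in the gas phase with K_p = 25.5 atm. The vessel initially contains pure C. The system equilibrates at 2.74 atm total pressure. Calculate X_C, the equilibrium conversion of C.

X = 0.836

Take 1 mol C as basis and let X be its fractional conversion, so ξ = X.
Species balance: n_C = 1 − X; n_E = 2X.
Total moles n_T = 1 + X.
With p_i = (n_i/n_T)P, K_p = p_E^2 / (p_C).
Substituting and setting equal to 25.5 atm gives a polynomial in X; the root in (0,1) is X = 0.836.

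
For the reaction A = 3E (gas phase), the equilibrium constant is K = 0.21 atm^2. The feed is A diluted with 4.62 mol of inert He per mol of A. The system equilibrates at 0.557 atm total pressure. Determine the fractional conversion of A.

X = 0.711

Let X = conversion of A (basis 1 mol A); extent of reaction ξ = X.
Moles: n_A = 1 − X; n_E = 3X; n_I = 4.62 (inert).
Total moles n_T = 5.62 + 2X.
Mole fractions y_i = n_i/n_T; K = p_E^3 / (p_A) with p_i = y_i·P.
This yields a degree-3 equation in X; solving on (0,1), X = 0.711.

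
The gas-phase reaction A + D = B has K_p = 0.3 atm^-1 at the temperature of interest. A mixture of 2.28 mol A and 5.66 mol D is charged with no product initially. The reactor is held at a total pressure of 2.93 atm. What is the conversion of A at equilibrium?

X = 0.374

Basis: 2.28 mol A initially; let X = conversion of A. Extent ξ = 2.28X.
Mole table: n_A = 2.28 − 2.28X; n_D = 5.66 − 2.28X; n_B = 2.28X.
Summing: n_T = 7.94 − 2.28X.
Mole fractions y_i = n_i/n_T; K_p = p_B / (p_A p_D) with p_i = y_i·P.
Equating to 0.3 atm^-1 and solving on 0 < X < 1: X = 0.374.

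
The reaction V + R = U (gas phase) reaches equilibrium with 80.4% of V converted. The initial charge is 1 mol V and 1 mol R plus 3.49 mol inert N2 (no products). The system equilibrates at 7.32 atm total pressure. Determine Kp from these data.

Let X = conversion of V (basis 1 mol V); extent of reaction ξ = X.
Species balance: n_V = 1 − X; n_R = 1 − X; n_U = X; n_I = 3.49 (inert).
n_T = Σnᵢ = 5.49 − X.
At X = 0.804: n_V = 0.196, n_R = 0.196, n_U = 0.804, n_T = 4.69.
p_i = (n_i/n_T)·P. Kp = p_U / (p_V p_R) = 13.4 atm^-1.

Kp = 13.4 atm^-1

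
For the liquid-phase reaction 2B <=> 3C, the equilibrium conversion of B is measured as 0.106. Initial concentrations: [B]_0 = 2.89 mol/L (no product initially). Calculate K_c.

K_c = 0.0145 mol/L

Let X = conversion of B.
Concentrations: [B] = 2.89 − 2.89X; [C] = 4.33X.
At X = 0.106: [B] = 2.58, [C] = 0.46.
K_c = [C]^3 / ([B]^2) = 0.0145 mol/L.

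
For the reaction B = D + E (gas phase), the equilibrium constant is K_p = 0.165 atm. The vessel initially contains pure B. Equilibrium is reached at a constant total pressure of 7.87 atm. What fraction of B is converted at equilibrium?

X = 0.143

Take 1 mol B as basis and let X be its fractional conversion, so ξ = X.
Moles: n_B = 1 − X; n_D = X; n_E = X.
n_T = Σnᵢ = 1 + X.
With p_i = (n_i/n_T)P, K_p = p_D p_E / (p_B).
Substituting and setting equal to 0.165 atm gives a polynomial in X; the root in (0,1) is X = 0.143.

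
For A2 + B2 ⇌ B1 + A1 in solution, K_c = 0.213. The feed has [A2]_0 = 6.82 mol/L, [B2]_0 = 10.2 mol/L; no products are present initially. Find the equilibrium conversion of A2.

Let X = conversion of A2; extent ξ = 6.82·X mol/L.
Concentrations: [A2] = 6.82 − 6.82X; [B2] = 10.2 − 6.82X; [B1] = 6.82X; [A1] = 6.82X.
K_c = [B1] [A1] / ([A2] [B2]).
This equals 0.213 at X = 0.383 (the root in 0 < X < 1).

X = 0.383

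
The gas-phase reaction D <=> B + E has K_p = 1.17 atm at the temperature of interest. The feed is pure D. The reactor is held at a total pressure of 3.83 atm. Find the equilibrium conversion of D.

X = 0.484

Basis: 1 mol D initially; let X = conversion of D. Extent ξ = X.
Mole table: n_D = 1 − X; n_B = X; n_E = X.
Total moles n_T = 1 + X.
With p_i = (n_i/n_T)P, K_p = p_B p_E / (p_D).
Equating to 1.17 atm and solving on 0 < X < 1: X = 0.484.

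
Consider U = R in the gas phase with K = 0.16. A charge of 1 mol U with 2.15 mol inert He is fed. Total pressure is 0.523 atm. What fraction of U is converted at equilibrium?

X = 0.138

Take 1 mol U as basis and let X be its fractional conversion, so ξ = X.
Mole table: n_U = 1 − X; n_R = X; n_I = 2.15 (inert).
Since Δν = 0, n_T = 3.15 throughout.
y_i = n_i/n_T, p_i = y_i·P. K = p_R / (p_U).
Setting this equal to 0.16 and taking the physical root (0 < X < 1) gives X = 0.138.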